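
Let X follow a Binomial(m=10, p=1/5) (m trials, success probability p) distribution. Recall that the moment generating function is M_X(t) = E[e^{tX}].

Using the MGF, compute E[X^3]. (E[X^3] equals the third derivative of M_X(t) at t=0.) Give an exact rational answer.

M_X(t) = (e^(t)/5 + 4/5)^10

E[X^3] = D^3[M](0) = 464/25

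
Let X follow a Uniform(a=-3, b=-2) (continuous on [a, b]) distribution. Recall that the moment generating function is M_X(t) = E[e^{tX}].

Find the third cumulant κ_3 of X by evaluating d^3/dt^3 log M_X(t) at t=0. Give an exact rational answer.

M_X(t) = (e^(-2*t) - e^(-3*t))/t
K_X(t) = log M_X(t) = -log(t) + log(e^(-2*t) - e^(-3*t))
D^3[K](t) = (t^3*e^(2*t) + t^3*e^(t) - 2*e^(3*t) + 6*e^(2*t) - 6*e^(t) + 2)/(t^3*e^(3*t) - 3*t^3*e^(2*t) + 3*t^3*e^(t) - t^3)

κ_3 = D^3[K](0) = 0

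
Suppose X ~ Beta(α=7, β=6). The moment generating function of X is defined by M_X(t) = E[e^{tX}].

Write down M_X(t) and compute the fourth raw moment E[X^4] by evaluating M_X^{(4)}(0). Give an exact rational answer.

E[X^4] = M′′′′(0) = 3/26

M_X(t) = ₁F₁(7; 13; t)
M′(t) = 7*₁F₁(8; 14; t)/13
M′′(t) = 4*₁F₁(9; 15; t)/13
M′′′(t) = 12*₁F₁(10; 16; t)/65
M′′′′(t) = 3*₁F₁(11; 17; t)/26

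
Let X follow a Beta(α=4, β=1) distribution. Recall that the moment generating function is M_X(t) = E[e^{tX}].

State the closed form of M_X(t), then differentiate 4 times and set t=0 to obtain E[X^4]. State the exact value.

E[X^4] = M′′′′(0) = 1/2

M_X(t) = ₁F₁(4; 5; t)
M′(t) = 4*₁F₁(5; 6; t)/5
M′′(t) = 2*₁F₁(6; 7; t)/3
M′′′(t) = 4*₁F₁(7; 8; t)/7
M′′′′(t) = ₁F₁(8; 9; t)/2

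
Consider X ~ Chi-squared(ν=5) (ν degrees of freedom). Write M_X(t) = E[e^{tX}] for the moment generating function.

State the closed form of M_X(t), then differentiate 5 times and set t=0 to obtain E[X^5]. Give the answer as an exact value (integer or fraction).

E[X^5] = M′′′′′(0) = 45045

M_X(t) = (1 - 2*t)^(-5/2)
M′(t) = -5/(8*t^3*√(1 - 2*t) - 12*t^2*√(1 - 2*t) + 6*t*√(1 - 2*t) - √(1 - 2*t))
M′′(t) = 35/(16*t^4*√(1 - 2*t) - 32*t^3*√(1 - 2*t) + 24*t^2*√(1 - 2*t) - 8*t*√(1 - 2*t) + √(1 - 2*t))
M′′′(t) = -315/(32*t^5*√(1 - 2*t) - 80*t^4*√(1 - 2*t) + 80*t^3*√(1 - 2*t) - 40*t^2*√(1 - 2*t) + 10*t*√(1 - 2*t) - √(1 - 2*t))
M′′′′(t) = 3465/(64*t^6*√(1 - 2*t) - 192*t^5*√(1 - 2*t) + 240*t^4*√(1 - 2*t) - 160*t^3*√(1 - 2*t) + 60*t^2*√(1 - 2*t) - 12*t*√(1 - 2*t) + √(1 - 2*t))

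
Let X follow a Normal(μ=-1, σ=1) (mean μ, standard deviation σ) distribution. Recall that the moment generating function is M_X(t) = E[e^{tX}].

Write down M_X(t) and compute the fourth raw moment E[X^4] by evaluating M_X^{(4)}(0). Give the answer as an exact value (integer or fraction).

E[X^4] = D^4[M](0) = 10

M_X(t) = e^(t^2/2 - t)
D^4[M](t) = (t^4*e^(t^2/2) - 4*t^3*e^(t^2/2) + 12*t^2*e^(t^2/2) - 16*t*e^(t^2/2) + 10*e^(t^2/2))*e^(-t)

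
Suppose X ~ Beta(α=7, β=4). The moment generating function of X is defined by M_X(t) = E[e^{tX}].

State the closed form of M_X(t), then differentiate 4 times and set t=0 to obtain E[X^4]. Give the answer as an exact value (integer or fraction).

M_X(t) = ₁F₁(7; 11; t)
D^4[M](t) = 30*₁F₁(11; 15; t)/143

E[X^4] = D^4[M](0) = 30/143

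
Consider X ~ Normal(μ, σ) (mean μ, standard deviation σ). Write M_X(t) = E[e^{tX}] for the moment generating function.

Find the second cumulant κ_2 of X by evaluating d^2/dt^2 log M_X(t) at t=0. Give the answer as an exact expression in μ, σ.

κ_2 = K′′(0) = σ^2

M_X(t) = e^(μ*t + σ^2*t^2/2)
K_X(t) = log M_X(t) = μ*t + σ^2*t^2/2
K′(t) = μ + σ^2*t
K′′(t) = σ^2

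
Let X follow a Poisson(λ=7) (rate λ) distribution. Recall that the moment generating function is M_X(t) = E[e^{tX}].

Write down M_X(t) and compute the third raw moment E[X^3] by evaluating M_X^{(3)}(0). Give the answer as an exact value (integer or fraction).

E[X^3] = d^3M/dt^3 |_{t=0} = 497

M_X(t) = e^(7*e^(t) - 7)
dM/dt = 7*e^(-7)*e^(t)*e^(7*e^(t))
d^2M/dt^2 = (49*e^(2*t)*e^(7*e^(t)) + 7*e^(t)*e^(7*e^(t)))*e^(-7)
d^3M/dt^3 = (343*e^(3*t)*e^(7*e^(t)) + 147*e^(2*t)*e^(7*e^(t)) + 7*e^(t)*e^(7*e^(t)))*e^(-7)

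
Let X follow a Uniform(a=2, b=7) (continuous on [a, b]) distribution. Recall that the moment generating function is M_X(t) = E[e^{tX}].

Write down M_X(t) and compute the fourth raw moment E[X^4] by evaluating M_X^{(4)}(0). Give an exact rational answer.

M_X(t) = (e^(7*t) - e^(2*t))/(5*t)
M′(t) = (7*t*e^(7*t) - 2*t*e^(2*t) - e^(7*t) + e^(2*t))/(5*t^2)
M′′(t) = (49*t^2*e^(7*t) - 4*t^2*e^(2*t) - 14*t*e^(7*t) + 4*t*e^(2*t) + 2*e^(7*t) - 2*e^(2*t))/(5*t^3)
M′′′(t) = (343*t^3*e^(7*t) - 8*t^3*e^(2*t) - 147*t^2*e^(7*t) + 12*t^2*e^(2*t) + 42*t*e^(7*t) - 12*t*e^(2*t) - 6*e^(7*t) + 6*e^(2*t))/(5*t^4)

E[X^4] = M′′′′(0) = 671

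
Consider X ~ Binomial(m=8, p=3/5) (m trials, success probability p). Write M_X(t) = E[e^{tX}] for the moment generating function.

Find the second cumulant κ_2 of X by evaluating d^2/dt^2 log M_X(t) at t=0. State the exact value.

κ_2 = K^(2)(0) = 48/25

M_X(t) = (3*e^(t)/5 + 2/5)^8
K_X(t) = log M_X(t) = 8*log(3*e^(t)/5 + 2/5)
K^(2)(t) = 48*e^(t)/(9*e^(2*t) + 12*e^(t) + 4)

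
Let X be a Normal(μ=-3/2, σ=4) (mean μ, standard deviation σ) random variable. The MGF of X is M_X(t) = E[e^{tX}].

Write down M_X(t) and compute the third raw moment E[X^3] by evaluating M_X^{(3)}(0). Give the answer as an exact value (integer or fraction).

E[X^3] = d^3M/dt^3 |_{t=0} = -603/8

M_X(t) = e^(8*t^2 - 3*t/2)
dM/dt = 16*t*e^(-3*t/2)*e^(8*t^2) - 3*e^(-3*t/2)*e^(8*t^2)/2
d^2M/dt^2 = (1024*t^2*e^(8*t^2) - 192*t*e^(8*t^2) + 73*e^(8*t^2))*e^(-3*t/2)/4
d^3M/dt^3 = (32768*t^3*e^(8*t^2) - 9216*t^2*e^(8*t^2) + 7008*t*e^(8*t^2) - 603*e^(8*t^2))*e^(-3*t/2)/8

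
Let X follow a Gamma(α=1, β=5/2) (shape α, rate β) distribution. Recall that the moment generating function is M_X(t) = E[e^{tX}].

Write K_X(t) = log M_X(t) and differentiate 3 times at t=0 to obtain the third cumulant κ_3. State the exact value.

M_X(t) = 5/(2*(5/2 - t))
K_X(t) = log M_X(t) = -log(5/2 - t) - log(2) + log(5)
K′(t) = -2/(2*t - 5)
K′′(t) = 4/(4*t^2 - 20*t + 25)
K′′′(t) = -16/(8*t^3 - 60*t^2 + 150*t - 125)

κ_3 = K′′′(0) = 16/125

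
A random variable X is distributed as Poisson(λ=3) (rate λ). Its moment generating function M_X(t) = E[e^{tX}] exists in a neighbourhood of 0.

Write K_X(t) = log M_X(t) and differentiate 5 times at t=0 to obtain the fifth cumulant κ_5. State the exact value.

κ_5 = D^5[K](0) = 3

M_X(t) = e^(3*e^(t) - 3)
K_X(t) = log M_X(t) = 3*e^(t) - 3
D^5[K](t) = 3*e^(t)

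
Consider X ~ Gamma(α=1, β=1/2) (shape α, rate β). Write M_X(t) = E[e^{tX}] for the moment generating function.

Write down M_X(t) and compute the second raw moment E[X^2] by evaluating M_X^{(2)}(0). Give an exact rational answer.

E[X^2] = M^(2)(0) = 8

M_X(t) = 1/(2*(1/2 - t))
M^(2)(t) = -8/(8*t^3 - 12*t^2 + 6*t - 1)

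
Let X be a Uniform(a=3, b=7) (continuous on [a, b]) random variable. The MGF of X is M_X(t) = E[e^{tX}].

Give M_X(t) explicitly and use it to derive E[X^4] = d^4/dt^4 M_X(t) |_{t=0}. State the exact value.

E[X^4] = D^4[M](0) = 4141/5

M_X(t) = (e^(7*t) - e^(3*t))/(4*t)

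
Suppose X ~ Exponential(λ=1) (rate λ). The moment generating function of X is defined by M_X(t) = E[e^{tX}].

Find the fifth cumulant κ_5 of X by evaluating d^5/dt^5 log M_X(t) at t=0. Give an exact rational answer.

κ_5 = D^5[K](0) = 24

M_X(t) = 1/(1 - t)
K_X(t) = log M_X(t) = -log(1 - t)
D^5[K](t) = -24/(t^5 - 5*t^4 + 10*t^3 - 10*t^2 + 5*t - 1)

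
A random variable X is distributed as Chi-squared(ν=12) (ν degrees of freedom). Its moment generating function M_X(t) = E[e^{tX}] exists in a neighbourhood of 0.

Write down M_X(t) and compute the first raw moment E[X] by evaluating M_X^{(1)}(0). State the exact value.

M_X(t) = (1 - 2*t)^(-6)
M^(1)(t) = -12/(128*t^7 - 448*t^6 + 672*t^5 - 560*t^4 + 280*t^3 - 84*t^2 + 14*t - 1)

E[X] = M^(1)(0) = 12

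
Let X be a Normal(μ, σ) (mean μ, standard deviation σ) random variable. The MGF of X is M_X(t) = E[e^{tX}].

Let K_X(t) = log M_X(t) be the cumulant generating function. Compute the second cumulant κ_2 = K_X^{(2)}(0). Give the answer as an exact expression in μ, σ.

M_X(t) = e^(μ*t + σ^2*t^2/2)
K_X(t) = log M_X(t) = μ*t + σ^2*t^2/2
K^(2)(t) = σ^2

κ_2 = K^(2)(0) = σ^2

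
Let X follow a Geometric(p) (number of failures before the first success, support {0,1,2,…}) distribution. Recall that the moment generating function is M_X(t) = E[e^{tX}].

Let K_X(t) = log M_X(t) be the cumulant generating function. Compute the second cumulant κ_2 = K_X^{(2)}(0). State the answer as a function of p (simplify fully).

κ_2 = K′′(0) = (1 - p)/p^2

M_X(t) = p/(-(1 - p)*e^(t) + 1)
K_X(t) = log M_X(t) = log(p) - log(-(1 - p)*e^(t) + 1)
K′(t) = (-p*e^(t) + e^(t))/(p*e^(t) - e^(t) + 1)
K′′(t) = (-p*e^(t) + e^(t))/(p^2*e^(2*t) - 2*p*e^(2*t) + 2*p*e^(t) + e^(2*t) - 2*e^(t) + 1)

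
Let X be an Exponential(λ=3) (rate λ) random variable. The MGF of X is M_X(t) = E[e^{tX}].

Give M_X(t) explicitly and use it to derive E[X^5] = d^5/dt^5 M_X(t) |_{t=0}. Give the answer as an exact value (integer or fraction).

M_X(t) = 3/(3 - t)
D^5[M](t) = 360/(t^6 - 18*t^5 + 135*t^4 - 540*t^3 + 1215*t^2 - 1458*t + 729)

E[X^5] = D^5[M](0) = 40/81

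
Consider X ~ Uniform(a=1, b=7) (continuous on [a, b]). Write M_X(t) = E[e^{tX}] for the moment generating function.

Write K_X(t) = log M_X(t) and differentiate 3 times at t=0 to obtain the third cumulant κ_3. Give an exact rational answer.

κ_3 = K′′′(0) = 0

M_X(t) = (e^(7*t) - e^(t))/(6*t)
K_X(t) = log M_X(t) = -log(t) + log(e^(7*t) - e^(t)) - log(6)
K′(t) = (7*t*e^(6*t) - t - e^(6*t) + 1)/(t*e^(6*t) - t)
K′′(t) = (-36*t^2*e^(6*t) + e^(12*t) - 2*e^(6*t) + 1)/(t^2*e^(12*t) - 2*t^2*e^(6*t) + t^2)
K′′′(t) = (216*t^3*e^(12*t) + 216*t^3*e^(6*t) - 2*e^(18*t) + 6*e^(12*t) - 6*e^(6*t) + 2)/(t^3*e^(18*t) - 3*t^3*e^(12*t) + 3*t^3*e^(6*t) - t^3)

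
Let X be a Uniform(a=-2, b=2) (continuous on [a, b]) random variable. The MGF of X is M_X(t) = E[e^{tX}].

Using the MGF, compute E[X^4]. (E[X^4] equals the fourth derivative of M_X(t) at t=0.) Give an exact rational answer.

M_X(t) = (e^(2*t) - e^(-2*t))/(4*t)
M^(4)(t) = (4*t^4*e^(4*t) - 4*t^4 - 8*t^3*e^(4*t) - 8*t^3 + 12*t^2*e^(4*t) - 12*t^2 - 12*t*e^(4*t) - 12*t + 6*e^(4*t) - 6)*e^(-2*t)/t^5

E[X^4] = M^(4)(0) = 16/5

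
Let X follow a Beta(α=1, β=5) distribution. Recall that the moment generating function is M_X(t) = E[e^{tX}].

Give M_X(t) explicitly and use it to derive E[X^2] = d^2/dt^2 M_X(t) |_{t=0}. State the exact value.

M_X(t) = ₁F₁(1; 6; t)
dM/dt = ₁F₁(2; 7; t)/6
d^2M/dt^2 = ₁F₁(3; 8; t)/21

E[X^2] = d^2M/dt^2 |_{t=0} = 1/21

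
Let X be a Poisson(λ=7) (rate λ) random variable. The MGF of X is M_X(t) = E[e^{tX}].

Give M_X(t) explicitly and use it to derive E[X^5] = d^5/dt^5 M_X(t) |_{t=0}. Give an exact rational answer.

M_X(t) = e^(7*e^(t) - 7)
D^5[M](t) = (16807*e^(5*t)*e^(7*e^(t)) + 24010*e^(4*t)*e^(7*e^(t)) + 8575*e^(3*t)*e^(7*e^(t)) + 735*e^(2*t)*e^(7*e^(t)) + 7*e^(t)*e^(7*e^(t)))*e^(-7)

E[X^5] = D^5[M](0) = 50134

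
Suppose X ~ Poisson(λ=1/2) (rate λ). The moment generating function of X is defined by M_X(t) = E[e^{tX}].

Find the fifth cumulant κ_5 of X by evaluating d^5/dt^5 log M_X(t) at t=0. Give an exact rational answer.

κ_5 = D^5[K](0) = 1/2

M_X(t) = e^(e^(t)/2 - 1/2)
K_X(t) = log M_X(t) = e^(t)/2 - 1/2
D^5[K](t) = e^(t)/2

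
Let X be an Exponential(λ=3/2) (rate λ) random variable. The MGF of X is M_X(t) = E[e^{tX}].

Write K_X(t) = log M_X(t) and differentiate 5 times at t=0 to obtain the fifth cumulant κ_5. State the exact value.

κ_5 = d^5K/dt^5 |_{t=0} = 256/81

M_X(t) = 3/(2*(3/2 - t))
K_X(t) = log M_X(t) = -log(3/2 - t) - log(2) + log(3)
dK/dt = -2/(2*t - 3)
d^2K/dt^2 = 4/(4*t^2 - 12*t + 9)
d^3K/dt^3 = -16/(8*t^3 - 36*t^2 + 54*t - 27)
d^4K/dt^4 = 96/(16*t^4 - 96*t^3 + 216*t^2 - 216*t + 81)
d^5K/dt^5 = -768/(32*t^5 - 240*t^4 + 720*t^3 - 1080*t^2 + 810*t - 243)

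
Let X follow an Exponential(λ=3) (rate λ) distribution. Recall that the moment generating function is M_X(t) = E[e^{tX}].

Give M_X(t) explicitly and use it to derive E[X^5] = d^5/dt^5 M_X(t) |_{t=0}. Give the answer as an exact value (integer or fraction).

M_X(t) = 3/(3 - t)
D^5[M](t) = 360/(t^6 - 18*t^5 + 135*t^4 - 540*t^3 + 1215*t^2 - 1458*t + 729)

E[X^5] = D^5[M](0) = 40/81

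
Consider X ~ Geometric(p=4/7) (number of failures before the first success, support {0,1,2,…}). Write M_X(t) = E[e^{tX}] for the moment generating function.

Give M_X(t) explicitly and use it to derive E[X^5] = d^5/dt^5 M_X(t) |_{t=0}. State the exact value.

E[X^5] = D^5[M](0) = 23721/128

M_X(t) = 4/(7*(1 - 3*e^(t)/7))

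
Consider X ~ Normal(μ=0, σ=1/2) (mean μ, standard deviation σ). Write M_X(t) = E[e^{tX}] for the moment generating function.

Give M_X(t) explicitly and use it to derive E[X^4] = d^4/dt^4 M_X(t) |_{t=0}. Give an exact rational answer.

M_X(t) = e^(t^2/8)
dM/dt = t*e^(t^2/8)/4
d^2M/dt^2 = t^2*e^(t^2/8)/16 + e^(t^2/8)/4
d^3M/dt^3 = t^3*e^(t^2/8)/64 + 3*t*e^(t^2/8)/16
d^4M/dt^4 = t^4*e^(t^2/8)/256 + 3*t^2*e^(t^2/8)/32 + 3*e^(t^2/8)/16

E[X^4] = d^4M/dt^4 |_{t=0} = 3/16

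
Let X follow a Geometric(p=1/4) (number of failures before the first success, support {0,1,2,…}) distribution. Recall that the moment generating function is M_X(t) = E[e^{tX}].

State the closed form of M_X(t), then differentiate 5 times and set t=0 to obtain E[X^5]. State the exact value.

M_X(t) = 1/(4*(1 - 3*e^(t)/4))

E[X^5] = D^5[M](0) = 52923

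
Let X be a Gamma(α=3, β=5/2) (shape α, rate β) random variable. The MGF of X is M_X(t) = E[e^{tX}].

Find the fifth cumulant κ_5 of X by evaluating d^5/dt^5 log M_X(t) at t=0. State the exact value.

M_X(t) = 125/(8*(5/2 - t)^3)
K_X(t) = log M_X(t) = -3*log(5/2 - t) - 3*log(2) + 3*log(5)
dK/dt = -6/(2*t - 5)
d^2K/dt^2 = 12/(4*t^2 - 20*t + 25)
d^3K/dt^3 = -48/(8*t^3 - 60*t^2 + 150*t - 125)
d^4K/dt^4 = 288/(16*t^4 - 160*t^3 + 600*t^2 - 1000*t + 625)
d^5K/dt^5 = -2304/(32*t^5 - 400*t^4 + 2000*t^3 - 5000*t^2 + 6250*t - 3125)

κ_5 = d^5K/dt^5 |_{t=0} = 2304/3125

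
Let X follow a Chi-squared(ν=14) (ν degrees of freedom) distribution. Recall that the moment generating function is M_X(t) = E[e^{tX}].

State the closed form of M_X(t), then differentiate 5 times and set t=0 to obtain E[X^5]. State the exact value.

E[X^5] = M^(5)(0) = 1774080

M_X(t) = (1 - 2*t)^(-7)
M^(5)(t) = 1774080/(4096*t^12 - 24576*t^11 + 67584*t^10 - 112640*t^9 + 126720*t^8 - 101376*t^7 + 59136*t^6 - 25344*t^5 + 7920*t^4 - 1760*t^3 + 264*t^2 - 24*t + 1)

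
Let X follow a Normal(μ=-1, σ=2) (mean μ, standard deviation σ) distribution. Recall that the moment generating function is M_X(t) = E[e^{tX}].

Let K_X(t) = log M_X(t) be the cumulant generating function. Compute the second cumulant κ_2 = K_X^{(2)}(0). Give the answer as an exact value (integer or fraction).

κ_2 = d^2K/dt^2 |_{t=0} = 4

M_X(t) = e^(2*t^2 - t)
K_X(t) = log M_X(t) = 2*t^2 - t
dK/dt = 4*t - 1
d^2K/dt^2 = 4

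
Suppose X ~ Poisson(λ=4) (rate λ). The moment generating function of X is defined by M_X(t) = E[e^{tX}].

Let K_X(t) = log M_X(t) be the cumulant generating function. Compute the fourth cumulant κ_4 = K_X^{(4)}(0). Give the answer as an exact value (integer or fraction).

κ_4 = D^4[K](0) = 4

M_X(t) = e^(4*e^(t) - 4)
K_X(t) = log M_X(t) = 4*e^(t) - 4
D^4[K](t) = 4*e^(t)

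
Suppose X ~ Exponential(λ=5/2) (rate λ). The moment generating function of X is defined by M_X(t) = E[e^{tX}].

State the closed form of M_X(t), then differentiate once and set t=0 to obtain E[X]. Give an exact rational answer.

E[X] = M^(1)(0) = 2/5

M_X(t) = 5/(2*(5/2 - t))
M^(1)(t) = 10/(4*t^2 - 20*t + 25)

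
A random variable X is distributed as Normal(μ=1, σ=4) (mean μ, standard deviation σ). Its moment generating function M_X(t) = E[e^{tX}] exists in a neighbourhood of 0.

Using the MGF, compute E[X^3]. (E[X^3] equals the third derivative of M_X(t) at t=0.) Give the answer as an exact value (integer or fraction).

M_X(t) = e^(8*t^2 + t)
M^(3)(t) = 4096*t^3*e^(t)*e^(8*t^2) + 768*t^2*e^(t)*e^(8*t^2) + 816*t*e^(t)*e^(8*t^2) + 49*e^(t)*e^(8*t^2)

E[X^3] = M^(3)(0) = 49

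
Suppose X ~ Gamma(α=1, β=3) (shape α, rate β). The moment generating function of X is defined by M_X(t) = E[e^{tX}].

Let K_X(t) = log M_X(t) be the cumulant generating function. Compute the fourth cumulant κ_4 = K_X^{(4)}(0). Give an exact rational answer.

M_X(t) = 3/(3 - t)
K_X(t) = log M_X(t) = -log(3 - t) + log(3)
D^4[K](t) = 6/(t^4 - 12*t^3 + 54*t^2 - 108*t + 81)

κ_4 = D^4[K](0) = 2/27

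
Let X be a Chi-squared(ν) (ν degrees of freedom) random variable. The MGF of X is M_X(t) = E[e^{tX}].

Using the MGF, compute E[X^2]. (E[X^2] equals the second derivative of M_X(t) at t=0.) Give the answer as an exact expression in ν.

E[X^2] = M′′(0) = ν*(ν + 2)

M_X(t) = (1 - 2*t)^(-ν/2)
M′(t) = -ν/(2*t*(1 - 2*t)^(ν/2) - (1 - 2*t)^(ν/2))
M′′(t) = (ν^2 + 2*ν)/(4*t^2*(1 - 2*t)^(ν/2) - 4*t*(1 - 2*t)^(ν/2) + (1 - 2*t)^(ν/2))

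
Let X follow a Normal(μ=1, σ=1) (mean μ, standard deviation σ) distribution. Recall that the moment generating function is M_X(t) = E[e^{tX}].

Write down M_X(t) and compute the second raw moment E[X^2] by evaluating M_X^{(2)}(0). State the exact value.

E[X^2] = D^2[M](0) = 2

M_X(t) = e^(t^2/2 + t)
D^2[M](t) = t^2*e^(t)*e^(t^2/2) + 2*t*e^(t)*e^(t^2/2) + 2*e^(t)*e^(t^2/2)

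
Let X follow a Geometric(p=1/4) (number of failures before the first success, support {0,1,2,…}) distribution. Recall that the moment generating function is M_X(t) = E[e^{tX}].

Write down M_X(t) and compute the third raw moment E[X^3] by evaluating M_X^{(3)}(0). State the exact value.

M_X(t) = 1/(4*(1 - 3*e^(t)/4))
M^(3)(t) = (27*e^(3*t) + 144*e^(2*t) + 48*e^(t))/(81*e^(4*t) - 432*e^(3*t) + 864*e^(2*t) - 768*e^(t) + 256)

E[X^3] = M^(3)(0) = 219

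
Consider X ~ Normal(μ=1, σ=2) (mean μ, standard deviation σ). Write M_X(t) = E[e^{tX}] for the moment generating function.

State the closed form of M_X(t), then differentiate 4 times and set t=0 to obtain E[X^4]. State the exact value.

E[X^4] = d^4M/dt^4 |_{t=0} = 73

M_X(t) = e^(2*t^2 + t)
dM/dt = 4*t*e^(t)*e^(2*t^2) + e^(t)*e^(2*t^2)
d^2M/dt^2 = 16*t^2*e^(t)*e^(2*t^2) + 8*t*e^(t)*e^(2*t^2) + 5*e^(t)*e^(2*t^2)
d^3M/dt^3 = 64*t^3*e^(t)*e^(2*t^2) + 48*t^2*e^(t)*e^(2*t^2) + 60*t*e^(t)*e^(2*t^2) + 13*e^(t)*e^(2*t^2)
d^4M/dt^4 = 256*t^4*e^(t)*e^(2*t^2) + 256*t^3*e^(t)*e^(2*t^2) + 480*t^2*e^(t)*e^(2*t^2) + 208*t*e^(t)*e^(2*t^2) + 73*e^(t)*e^(2*t^2)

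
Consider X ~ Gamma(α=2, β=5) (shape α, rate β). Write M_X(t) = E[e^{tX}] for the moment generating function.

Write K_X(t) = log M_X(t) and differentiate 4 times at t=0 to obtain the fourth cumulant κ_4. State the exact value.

κ_4 = K^(4)(0) = 12/625

M_X(t) = 25/(5 - t)^2
K_X(t) = log M_X(t) = -2*log(5 - t) + 2*log(5)
K^(4)(t) = 12/(t^4 - 20*t^3 + 150*t^2 - 500*t + 625)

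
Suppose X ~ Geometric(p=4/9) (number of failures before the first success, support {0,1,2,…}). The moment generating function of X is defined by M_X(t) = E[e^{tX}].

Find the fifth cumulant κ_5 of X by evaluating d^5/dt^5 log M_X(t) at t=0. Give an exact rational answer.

M_X(t) = 4/(9*(1 - 5*e^(t)/9))
K_X(t) = log M_X(t) = -log(1 - 5*e^(t)/9) - 2*log(3) + 2*log(2)
dK/dt = -5*e^(t)/(5*e^(t) - 9)
d^2K/dt^2 = 45*e^(t)/(25*e^(2*t) - 90*e^(t) + 81)
d^3K/dt^3 = (-225*e^(2*t) - 405*e^(t))/(125*e^(3*t) - 675*e^(2*t) + 1215*e^(t) - 729)
d^4K/dt^4 = (1125*e^(3*t) + 8100*e^(2*t) + 3645*e^(t))/(625*e^(4*t) - 4500*e^(3*t) + 12150*e^(2*t) - 14580*e^(t) + 6561)
d^5K/dt^5 = (-5625*e^(4*t) - 111375*e^(3*t) - 200475*e^(2*t) - 32805*e^(t))/(3125*e^(5*t) - 28125*e^(4*t) + 101250*e^(3*t) - 182250*e^(2*t) + 164025*e^(t) - 59049)

κ_5 = d^5K/dt^5 |_{t=0} = 43785/128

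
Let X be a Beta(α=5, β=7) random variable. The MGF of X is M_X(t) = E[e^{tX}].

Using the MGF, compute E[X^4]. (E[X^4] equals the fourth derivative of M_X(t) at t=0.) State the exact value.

E[X^4] = d^4M/dt^4 |_{t=0} = 2/39

M_X(t) = ₁F₁(5; 12; t)
dM/dt = 5*₁F₁(6; 13; t)/12
d^2M/dt^2 = 5*₁F₁(7; 14; t)/26
d^3M/dt^3 = 5*₁F₁(8; 15; t)/52
d^4M/dt^4 = 2*₁F₁(9; 16; t)/39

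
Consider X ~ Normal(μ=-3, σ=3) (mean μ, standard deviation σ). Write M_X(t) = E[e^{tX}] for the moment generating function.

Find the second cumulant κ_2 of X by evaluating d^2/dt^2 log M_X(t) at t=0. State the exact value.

M_X(t) = e^(9*t^2/2 - 3*t)
K_X(t) = log M_X(t) = 9*t^2/2 - 3*t
D^2[K](t) = 9

κ_2 = D^2[K](0) = 9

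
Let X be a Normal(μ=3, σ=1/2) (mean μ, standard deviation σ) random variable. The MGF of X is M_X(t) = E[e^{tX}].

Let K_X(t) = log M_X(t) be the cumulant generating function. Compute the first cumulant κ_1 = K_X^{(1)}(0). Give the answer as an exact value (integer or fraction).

M_X(t) = e^(t^2/8 + 3*t)
K_X(t) = log M_X(t) = t^2/8 + 3*t
K′(t) = t/4 + 3

κ_1 = K′(0) = 3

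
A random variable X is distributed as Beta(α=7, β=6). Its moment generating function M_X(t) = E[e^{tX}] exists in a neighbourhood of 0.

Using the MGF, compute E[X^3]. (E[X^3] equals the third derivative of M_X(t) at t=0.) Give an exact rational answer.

E[X^3] = M^(3)(0) = 12/65

M_X(t) = ₁F₁(7; 13; t)
M^(3)(t) = 12*₁F₁(10; 16; t)/65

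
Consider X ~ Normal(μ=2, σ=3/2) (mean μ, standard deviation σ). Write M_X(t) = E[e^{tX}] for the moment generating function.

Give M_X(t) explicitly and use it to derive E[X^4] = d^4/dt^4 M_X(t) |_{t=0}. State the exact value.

E[X^4] = d^4M/dt^4 |_{t=0} = 1363/16

M_X(t) = e^(9*t^2/8 + 2*t)
dM/dt = 9*t*e^(2*t)*e^(9*t^2/8)/4 + 2*e^(2*t)*e^(9*t^2/8)
d^2M/dt^2 = 81*t^2*e^(2*t)*e^(9*t^2/8)/16 + 9*t*e^(2*t)*e^(9*t^2/8) + 25*e^(2*t)*e^(9*t^2/8)/4
d^3M/dt^3 = 729*t^3*e^(2*t)*e^(9*t^2/8)/64 + 243*t^2*e^(2*t)*e^(9*t^2/8)/8 + 675*t*e^(2*t)*e^(9*t^2/8)/16 + 43*e^(2*t)*e^(9*t^2/8)/2
d^4M/dt^4 = 6561*t^4*e^(2*t)*e^(9*t^2/8)/256 + 729*t^3*e^(2*t)*e^(9*t^2/8)/8 + 6075*t^2*e^(2*t)*e^(9*t^2/8)/32 + 387*t*e^(2*t)*e^(9*t^2/8)/2 + 1363*e^(2*t)*e^(9*t^2/8)/16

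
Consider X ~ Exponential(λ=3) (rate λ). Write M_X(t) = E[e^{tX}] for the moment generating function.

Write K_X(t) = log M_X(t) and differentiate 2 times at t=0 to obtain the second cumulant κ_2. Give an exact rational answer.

κ_2 = K^(2)(0) = 1/9

M_X(t) = 3/(3 - t)
K_X(t) = log M_X(t) = -log(3 - t) + log(3)
K^(2)(t) = 1/(t^2 - 6*t + 9)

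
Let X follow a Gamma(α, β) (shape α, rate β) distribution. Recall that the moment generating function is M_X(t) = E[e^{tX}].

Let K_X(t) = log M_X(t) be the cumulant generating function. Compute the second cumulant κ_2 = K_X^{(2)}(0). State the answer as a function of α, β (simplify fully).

κ_2 = K′′(0) = α/β^2

M_X(t) = (β/(β - t))^α
K_X(t) = log M_X(t) = α*(log(β) - log(β - t))
K′(t) = -α/(-β + t)
K′′(t) = α/(β^2 - 2*β*t + t^2)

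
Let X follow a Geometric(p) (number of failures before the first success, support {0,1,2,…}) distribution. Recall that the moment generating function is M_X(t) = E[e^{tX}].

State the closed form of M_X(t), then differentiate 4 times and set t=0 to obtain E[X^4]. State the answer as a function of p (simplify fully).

E[X^4] = D^4[M](0) = 1 - 15/p + 50/p^2 - 60/p^3 + 24/p^4

M_X(t) = p/(-(1 - p)*e^(t) + 1)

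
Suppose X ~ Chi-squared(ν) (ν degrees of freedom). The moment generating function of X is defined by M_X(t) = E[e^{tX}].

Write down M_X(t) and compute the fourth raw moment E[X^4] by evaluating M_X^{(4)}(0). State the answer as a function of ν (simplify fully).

M_X(t) = (1 - 2*t)^(-ν/2)
M^(4)(t) = (ν^4 + 12*ν^3 + 44*ν^2 + 48*ν)/(16*t^4*(1 - 2*t)^(ν/2) - 32*t^3*(1 - 2*t)^(ν/2) + 24*t^2*(1 - 2*t)^(ν/2) - 8*t*(1 - 2*t)^(ν/2) + (1 - 2*t)^(ν/2))

E[X^4] = M^(4)(0) = ν*(ν^3 + 12*ν^2 + 44*ν + 48)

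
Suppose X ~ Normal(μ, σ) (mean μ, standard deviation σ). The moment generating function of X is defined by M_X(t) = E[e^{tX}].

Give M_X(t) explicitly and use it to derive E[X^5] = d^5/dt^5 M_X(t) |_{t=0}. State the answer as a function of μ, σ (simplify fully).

E[X^5] = M^(5)(0) = μ*(μ^4 + 10*μ^2*σ^2 + 15*σ^4)

M_X(t) = e^(μ*t + σ^2*t^2/2)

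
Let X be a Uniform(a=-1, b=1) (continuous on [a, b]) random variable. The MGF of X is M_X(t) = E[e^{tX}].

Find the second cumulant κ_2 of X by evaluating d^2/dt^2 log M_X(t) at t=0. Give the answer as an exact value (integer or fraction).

M_X(t) = (e^(t) - e^(-t))/(2*t)
K_X(t) = log M_X(t) = -log(t) + log(e^(t) - e^(-t)) - log(2)
D^2[K](t) = (-4*t^2*e^(2*t) + e^(4*t) - 2*e^(2*t) + 1)/(t^2*e^(4*t) - 2*t^2*e^(2*t) + t^2)

κ_2 = D^2[K](0) = 1/3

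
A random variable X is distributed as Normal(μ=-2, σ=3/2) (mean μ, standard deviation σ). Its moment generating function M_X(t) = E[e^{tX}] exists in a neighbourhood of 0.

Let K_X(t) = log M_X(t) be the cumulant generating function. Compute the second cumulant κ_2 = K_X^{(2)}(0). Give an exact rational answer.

M_X(t) = e^(9*t^2/8 - 2*t)
K_X(t) = log M_X(t) = 9*t^2/8 - 2*t
D^2[K](t) = 9/4

κ_2 = D^2[K](0) = 9/4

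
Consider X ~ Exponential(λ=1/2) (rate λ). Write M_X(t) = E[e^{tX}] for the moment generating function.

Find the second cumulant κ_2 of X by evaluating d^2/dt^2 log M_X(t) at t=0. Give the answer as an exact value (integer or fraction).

M_X(t) = 1/(2*(1/2 - t))
K_X(t) = log M_X(t) = -log(1/2 - t) - log(2)
K′(t) = -2/(2*t - 1)
K′′(t) = 4/(4*t^2 - 4*t + 1)

κ_2 = K′′(0) = 4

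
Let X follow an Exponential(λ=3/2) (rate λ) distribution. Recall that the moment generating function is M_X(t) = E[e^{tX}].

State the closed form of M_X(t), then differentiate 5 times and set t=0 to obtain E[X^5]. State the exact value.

M_X(t) = 3/(2*(3/2 - t))
dM/dt = 6/(4*t^2 - 12*t + 9)
d^2M/dt^2 = -24/(8*t^3 - 36*t^2 + 54*t - 27)
d^3M/dt^3 = 144/(16*t^4 - 96*t^3 + 216*t^2 - 216*t + 81)
d^4M/dt^4 = -1152/(32*t^5 - 240*t^4 + 720*t^3 - 1080*t^2 + 810*t - 243)
d^5M/dt^5 = 11520/(64*t^6 - 576*t^5 + 2160*t^4 - 4320*t^3 + 4860*t^2 - 2916*t + 729)

E[X^5] = d^5M/dt^5 |_{t=0} = 1280/81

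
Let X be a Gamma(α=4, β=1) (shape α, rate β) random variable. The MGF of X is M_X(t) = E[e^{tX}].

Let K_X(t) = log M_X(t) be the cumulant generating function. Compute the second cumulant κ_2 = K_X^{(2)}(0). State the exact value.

κ_2 = K′′(0) = 4

M_X(t) = (1 - t)^(-4)
K_X(t) = log M_X(t) = -4*log(1 - t)
K′(t) = -4/(t - 1)
K′′(t) = 4/(t^2 - 2*t + 1)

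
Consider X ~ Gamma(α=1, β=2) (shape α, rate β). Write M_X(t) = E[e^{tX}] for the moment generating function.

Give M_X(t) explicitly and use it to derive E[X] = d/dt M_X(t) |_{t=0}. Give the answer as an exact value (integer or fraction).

M_X(t) = 2/(2 - t)
D[M](t) = 2/(t^2 - 4*t + 4)

E[X] = D[M](0) = 1/2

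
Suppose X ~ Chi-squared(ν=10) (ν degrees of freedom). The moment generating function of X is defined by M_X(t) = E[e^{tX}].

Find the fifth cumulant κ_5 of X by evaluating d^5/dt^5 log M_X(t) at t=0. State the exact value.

κ_5 = K^(5)(0) = 3840

M_X(t) = (1 - 2*t)^(-5)
K_X(t) = log M_X(t) = -5*log(1 - 2*t)
K^(5)(t) = -3840/(32*t^5 - 80*t^4 + 80*t^3 - 40*t^2 + 10*t - 1)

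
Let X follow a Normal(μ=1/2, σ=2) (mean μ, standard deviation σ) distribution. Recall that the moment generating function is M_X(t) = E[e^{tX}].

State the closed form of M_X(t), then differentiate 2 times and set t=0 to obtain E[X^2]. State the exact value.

E[X^2] = d^2M/dt^2 |_{t=0} = 17/4

M_X(t) = e^(2*t^2 + t/2)
dM/dt = 4*t*e^(t/2)*e^(2*t^2) + e^(t/2)*e^(2*t^2)/2
d^2M/dt^2 = 16*t^2*e^(t/2)*e^(2*t^2) + 4*t*e^(t/2)*e^(2*t^2) + 17*e^(t/2)*e^(2*t^2)/4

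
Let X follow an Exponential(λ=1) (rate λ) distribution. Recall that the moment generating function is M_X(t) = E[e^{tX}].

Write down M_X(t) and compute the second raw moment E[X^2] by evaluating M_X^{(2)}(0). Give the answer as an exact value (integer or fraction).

M_X(t) = 1/(1 - t)
M′(t) = 1/(t^2 - 2*t + 1)
M′′(t) = -2/(t^3 - 3*t^2 + 3*t - 1)

E[X^2] = M′′(0) = 2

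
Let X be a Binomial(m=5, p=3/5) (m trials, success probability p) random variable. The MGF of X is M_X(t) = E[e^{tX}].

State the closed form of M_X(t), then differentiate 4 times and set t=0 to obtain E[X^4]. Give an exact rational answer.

E[X^4] = D^4[M](0) = 18339/125

M_X(t) = (3*e^(t)/5 + 2/5)^5
D^4[M](t) = 243*e^(5*t)/5 + 41472*e^(4*t)/625 + 17496*e^(3*t)/625 + 2304*e^(2*t)/625 + 48*e^(t)/625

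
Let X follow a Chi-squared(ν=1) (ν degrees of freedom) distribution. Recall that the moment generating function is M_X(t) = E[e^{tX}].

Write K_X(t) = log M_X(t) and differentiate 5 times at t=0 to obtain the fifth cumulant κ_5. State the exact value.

κ_5 = D^5[K](0) = 384

M_X(t) = 1/√(1 - 2*t)
K_X(t) = log M_X(t) = -log(1 - 2*t)/2
D^5[K](t) = -384/(32*t^5 - 80*t^4 + 80*t^3 - 40*t^2 + 10*t - 1)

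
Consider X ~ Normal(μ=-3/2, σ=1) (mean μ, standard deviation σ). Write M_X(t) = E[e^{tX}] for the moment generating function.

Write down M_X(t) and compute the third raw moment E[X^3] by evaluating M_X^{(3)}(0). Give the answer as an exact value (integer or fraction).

M_X(t) = e^(t^2/2 - 3*t/2)
M^(3)(t) = (8*t^3*e^(t^2/2) - 36*t^2*e^(t^2/2) + 78*t*e^(t^2/2) - 63*e^(t^2/2))*e^(-3*t/2)/8

E[X^3] = M^(3)(0) = -63/8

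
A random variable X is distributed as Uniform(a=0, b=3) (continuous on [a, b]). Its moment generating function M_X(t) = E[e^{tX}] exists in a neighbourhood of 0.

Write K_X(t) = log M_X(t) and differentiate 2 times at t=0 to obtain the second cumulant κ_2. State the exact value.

κ_2 = D^2[K](0) = 3/4

M_X(t) = (e^(3*t) - 1)/(3*t)
K_X(t) = log M_X(t) = -log(t) + log(e^(3*t) - 1) - log(3)
D^2[K](t) = (-9*t^2*e^(3*t) + e^(6*t) - 2*e^(3*t) + 1)/(t^2*e^(6*t) - 2*t^2*e^(3*t) + t^2)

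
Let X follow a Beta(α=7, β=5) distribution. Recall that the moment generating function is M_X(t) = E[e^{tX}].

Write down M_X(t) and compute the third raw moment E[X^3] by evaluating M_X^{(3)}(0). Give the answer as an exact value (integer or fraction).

M_X(t) = ₁F₁(7; 12; t)
M^(3)(t) = 3*₁F₁(10; 15; t)/13

E[X^3] = M^(3)(0) = 3/13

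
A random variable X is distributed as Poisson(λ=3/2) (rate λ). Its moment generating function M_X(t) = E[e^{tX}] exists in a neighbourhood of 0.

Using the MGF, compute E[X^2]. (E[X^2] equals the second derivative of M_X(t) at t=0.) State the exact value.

M_X(t) = e^(3*e^(t)/2 - 3/2)
D^2[M](t) = (9*e^(2*t)*e^(3*e^(t)/2) + 6*e^(t)*e^(3*e^(t)/2))*e^(-3/2)/4

E[X^2] = D^2[M](0) = 15/4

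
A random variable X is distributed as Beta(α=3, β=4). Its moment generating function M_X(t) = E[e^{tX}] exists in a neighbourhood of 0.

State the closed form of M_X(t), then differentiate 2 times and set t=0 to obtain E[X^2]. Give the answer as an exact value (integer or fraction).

M_X(t) = ₁F₁(3; 7; t)
M′(t) = 3*₁F₁(4; 8; t)/7
M′′(t) = 3*₁F₁(5; 9; t)/14

E[X^2] = M′′(0) = 3/14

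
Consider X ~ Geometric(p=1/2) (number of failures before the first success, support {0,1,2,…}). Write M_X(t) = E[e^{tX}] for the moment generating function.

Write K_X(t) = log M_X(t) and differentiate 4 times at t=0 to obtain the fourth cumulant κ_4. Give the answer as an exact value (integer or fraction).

M_X(t) = 1/(2*(1 - e^(t)/2))
K_X(t) = log M_X(t) = -log(1 - e^(t)/2) - log(2)
K^(4)(t) = (2*e^(3*t) + 16*e^(2*t) + 8*e^(t))/(e^(4*t) - 8*e^(3*t) + 24*e^(2*t) - 32*e^(t) + 16)

κ_4 = K^(4)(0) = 26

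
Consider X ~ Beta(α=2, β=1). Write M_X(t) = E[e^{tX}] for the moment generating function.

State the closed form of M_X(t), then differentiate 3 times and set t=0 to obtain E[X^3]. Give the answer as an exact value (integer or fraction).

M_X(t) = ₁F₁(2; 3; t)
dM/dt = 2*₁F₁(3; 4; t)/3
d^2M/dt^2 = ₁F₁(4; 5; t)/2
d^3M/dt^3 = 2*₁F₁(5; 6; t)/5

E[X^3] = d^3M/dt^3 |_{t=0} = 2/5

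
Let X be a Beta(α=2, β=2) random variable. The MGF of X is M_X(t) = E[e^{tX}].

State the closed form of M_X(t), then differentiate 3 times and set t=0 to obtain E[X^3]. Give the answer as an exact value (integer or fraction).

E[X^3] = M^(3)(0) = 1/5

M_X(t) = ₁F₁(2; 4; t)
M^(3)(t) = ₁F₁(5; 7; t)/5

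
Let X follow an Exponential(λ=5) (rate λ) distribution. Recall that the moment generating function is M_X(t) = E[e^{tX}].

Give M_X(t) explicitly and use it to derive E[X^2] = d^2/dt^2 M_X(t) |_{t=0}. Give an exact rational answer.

E[X^2] = M′′(0) = 2/25

M_X(t) = 5/(5 - t)
M′(t) = 5/(t^2 - 10*t + 25)
M′′(t) = -10/(t^3 - 15*t^2 + 75*t - 125)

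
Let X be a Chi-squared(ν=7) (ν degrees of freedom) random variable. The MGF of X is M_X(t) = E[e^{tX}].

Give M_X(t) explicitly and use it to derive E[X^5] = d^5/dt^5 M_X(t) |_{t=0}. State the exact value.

E[X^5] = d^5M/dt^5 |_{t=0} = 135135

M_X(t) = (1 - 2*t)^(-7/2)
dM/dt = 7/(16*t^4*√(1 - 2*t) - 32*t^3*√(1 - 2*t) + 24*t^2*√(1 - 2*t) - 8*t*√(1 - 2*t) + √(1 - 2*t))
d^2M/dt^2 = -63/(32*t^5*√(1 - 2*t) - 80*t^4*√(1 - 2*t) + 80*t^3*√(1 - 2*t) - 40*t^2*√(1 - 2*t) + 10*t*√(1 - 2*t) - √(1 - 2*t))
d^3M/dt^3 = 693/(64*t^6*√(1 - 2*t) - 192*t^5*√(1 - 2*t) + 240*t^4*√(1 - 2*t) - 160*t^3*√(1 - 2*t) + 60*t^2*√(1 - 2*t) - 12*t*√(1 - 2*t) + √(1 - 2*t))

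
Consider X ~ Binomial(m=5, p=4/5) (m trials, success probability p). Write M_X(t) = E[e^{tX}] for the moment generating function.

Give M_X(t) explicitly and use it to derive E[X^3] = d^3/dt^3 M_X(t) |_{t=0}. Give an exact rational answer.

M_X(t) = (4*e^(t)/5 + 1/5)^5
M^(3)(t) = 1024*e^(5*t)/25 + 16384*e^(4*t)/625 + 3456*e^(3*t)/625 + 256*e^(2*t)/625 + 4*e^(t)/625

E[X^3] = M^(3)(0) = 1828/25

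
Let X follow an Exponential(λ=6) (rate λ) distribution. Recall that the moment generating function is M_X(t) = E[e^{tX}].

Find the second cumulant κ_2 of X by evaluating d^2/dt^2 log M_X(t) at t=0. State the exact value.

M_X(t) = 6/(6 - t)
K_X(t) = log M_X(t) = -log(6 - t) + log(6)
D^2[K](t) = 1/(t^2 - 12*t + 36)

κ_2 = D^2[K](0) = 1/36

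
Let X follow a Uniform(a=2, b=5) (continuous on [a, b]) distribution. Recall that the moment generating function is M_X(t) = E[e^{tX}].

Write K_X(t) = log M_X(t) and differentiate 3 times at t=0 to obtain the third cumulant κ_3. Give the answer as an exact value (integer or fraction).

κ_3 = K′′′(0) = 0

M_X(t) = (e^(5*t) - e^(2*t))/(3*t)
K_X(t) = log M_X(t) = -log(t) + log(e^(5*t) - e^(2*t)) - log(3)
K′(t) = (5*t*e^(3*t) - 2*t - e^(3*t) + 1)/(t*e^(3*t) - t)
K′′(t) = (-9*t^2*e^(3*t) + e^(6*t) - 2*e^(3*t) + 1)/(t^2*e^(6*t) - 2*t^2*e^(3*t) + t^2)
K′′′(t) = (27*t^3*e^(6*t) + 27*t^3*e^(3*t) - 2*e^(9*t) + 6*e^(6*t) - 6*e^(3*t) + 2)/(t^3*e^(9*t) - 3*t^3*e^(6*t) + 3*t^3*e^(3*t) - t^3)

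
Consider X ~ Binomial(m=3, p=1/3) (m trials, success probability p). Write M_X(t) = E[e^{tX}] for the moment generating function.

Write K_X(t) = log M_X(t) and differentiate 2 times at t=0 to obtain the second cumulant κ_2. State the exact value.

M_X(t) = (e^(t)/3 + 2/3)^3
K_X(t) = log M_X(t) = 3*log(e^(t)/3 + 2/3)
D^2[K](t) = 6*e^(t)/(e^(2*t) + 4*e^(t) + 4)

κ_2 = D^2[K](0) = 2/3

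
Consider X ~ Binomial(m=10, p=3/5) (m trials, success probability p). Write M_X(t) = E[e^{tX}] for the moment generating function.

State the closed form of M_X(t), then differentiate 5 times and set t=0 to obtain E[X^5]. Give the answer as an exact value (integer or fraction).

M_X(t) = (3*e^(t)/5 + 2/5)^10

E[X^5] = d^5M/dt^5 |_{t=0} = 8289564/625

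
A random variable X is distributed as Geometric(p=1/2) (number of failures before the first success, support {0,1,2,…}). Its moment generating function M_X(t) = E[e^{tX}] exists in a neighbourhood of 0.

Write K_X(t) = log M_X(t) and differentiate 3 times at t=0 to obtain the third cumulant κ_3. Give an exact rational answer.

κ_3 = K′′′(0) = 6

M_X(t) = 1/(2*(1 - e^(t)/2))
K_X(t) = log M_X(t) = -log(1 - e^(t)/2) - log(2)
K′(t) = -e^(t)/(e^(t) - 2)
K′′(t) = 2*e^(t)/(e^(2*t) - 4*e^(t) + 4)
K′′′(t) = (-2*e^(2*t) - 4*e^(t))/(e^(3*t) - 6*e^(2*t) + 12*e^(t) - 8)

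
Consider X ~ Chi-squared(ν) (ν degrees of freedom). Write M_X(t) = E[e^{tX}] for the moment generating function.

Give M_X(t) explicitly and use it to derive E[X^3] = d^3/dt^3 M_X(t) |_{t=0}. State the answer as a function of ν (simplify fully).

M_X(t) = (1 - 2*t)^(-ν/2)
D^3[M](t) = (-ν^3 - 6*ν^2 - 8*ν)/(8*t^3*(1 - 2*t)^(ν/2) - 12*t^2*(1 - 2*t)^(ν/2) + 6*t*(1 - 2*t)^(ν/2) - (1 - 2*t)^(ν/2))

E[X^3] = D^3[M](0) = ν*(ν^2 + 6*ν + 8)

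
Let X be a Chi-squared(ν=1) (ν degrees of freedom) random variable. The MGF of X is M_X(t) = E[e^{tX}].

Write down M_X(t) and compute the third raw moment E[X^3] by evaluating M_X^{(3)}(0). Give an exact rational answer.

E[X^3] = M′′′(0) = 15

M_X(t) = 1/√(1 - 2*t)
M′(t) = -1/(2*t*√(1 - 2*t) - √(1 - 2*t))
M′′(t) = 3/(4*t^2*√(1 - 2*t) - 4*t*√(1 - 2*t) + √(1 - 2*t))
M′′′(t) = -15/(8*t^3*√(1 - 2*t) - 12*t^2*√(1 - 2*t) + 6*t*√(1 - 2*t) - √(1 - 2*t))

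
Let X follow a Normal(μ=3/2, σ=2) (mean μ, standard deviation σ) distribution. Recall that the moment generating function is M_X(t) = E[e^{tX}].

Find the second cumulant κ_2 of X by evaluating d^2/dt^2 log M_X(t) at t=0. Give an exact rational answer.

κ_2 = K′′(0) = 4

M_X(t) = e^(2*t^2 + 3*t/2)
K_X(t) = log M_X(t) = 2*t^2 + 3*t/2
K′(t) = 4*t + 3/2
K′′(t) = 4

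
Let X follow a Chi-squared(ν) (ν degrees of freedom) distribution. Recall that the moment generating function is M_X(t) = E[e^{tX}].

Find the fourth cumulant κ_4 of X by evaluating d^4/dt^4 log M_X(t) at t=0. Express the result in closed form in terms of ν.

κ_4 = K^(4)(0) = 48*ν

M_X(t) = (1 - 2*t)^(-ν/2)
K_X(t) = log M_X(t) = -ν*log(1 - 2*t)/2
K^(4)(t) = 48*ν/(16*t^4 - 32*t^3 + 24*t^2 - 8*t + 1)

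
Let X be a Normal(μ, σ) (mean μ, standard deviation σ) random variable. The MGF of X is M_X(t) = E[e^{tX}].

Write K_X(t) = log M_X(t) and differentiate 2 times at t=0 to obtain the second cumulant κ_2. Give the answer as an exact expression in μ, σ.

κ_2 = d^2K/dt^2 |_{t=0} = σ^2

M_X(t) = e^(μ*t + σ^2*t^2/2)
K_X(t) = log M_X(t) = μ*t + σ^2*t^2/2
dK/dt = μ + σ^2*t
d^2K/dt^2 = σ^2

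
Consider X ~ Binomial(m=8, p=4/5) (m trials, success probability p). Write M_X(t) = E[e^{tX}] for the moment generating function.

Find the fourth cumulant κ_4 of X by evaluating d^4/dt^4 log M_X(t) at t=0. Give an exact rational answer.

M_X(t) = (4*e^(t)/5 + 1/5)^8
K_X(t) = log M_X(t) = 8*log(4*e^(t)/5 + 1/5)
K^(4)(t) = (512*e^(3*t) - 512*e^(2*t) + 32*e^(t))/(256*e^(4*t) + 256*e^(3*t) + 96*e^(2*t) + 16*e^(t) + 1)

κ_4 = K^(4)(0) = 32/625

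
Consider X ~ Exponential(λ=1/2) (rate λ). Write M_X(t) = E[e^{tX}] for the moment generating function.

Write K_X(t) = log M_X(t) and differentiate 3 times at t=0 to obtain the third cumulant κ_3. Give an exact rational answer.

M_X(t) = 1/(2*(1/2 - t))
K_X(t) = log M_X(t) = -log(1/2 - t) - log(2)
D^3[K](t) = -16/(8*t^3 - 12*t^2 + 6*t - 1)

κ_3 = D^3[K](0) = 16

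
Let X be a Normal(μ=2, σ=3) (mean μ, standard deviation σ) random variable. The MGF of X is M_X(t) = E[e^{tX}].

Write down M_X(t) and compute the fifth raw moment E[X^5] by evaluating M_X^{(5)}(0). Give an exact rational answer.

E[X^5] = M^(5)(0) = 3182

M_X(t) = e^(9*t^2/2 + 2*t)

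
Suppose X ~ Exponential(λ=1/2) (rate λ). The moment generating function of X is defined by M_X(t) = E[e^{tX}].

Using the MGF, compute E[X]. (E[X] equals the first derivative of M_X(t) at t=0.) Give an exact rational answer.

M_X(t) = 1/(2*(1/2 - t))
D[M](t) = 2/(4*t^2 - 4*t + 1)

E[X] = D[M](0) = 2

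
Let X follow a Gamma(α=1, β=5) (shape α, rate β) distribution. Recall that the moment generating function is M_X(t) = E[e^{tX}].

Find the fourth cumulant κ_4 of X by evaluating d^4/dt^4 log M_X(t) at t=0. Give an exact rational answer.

M_X(t) = 5/(5 - t)
K_X(t) = log M_X(t) = -log(5 - t) + log(5)
D^4[K](t) = 6/(t^4 - 20*t^3 + 150*t^2 - 500*t + 625)

κ_4 = D^4[K](0) = 6/625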